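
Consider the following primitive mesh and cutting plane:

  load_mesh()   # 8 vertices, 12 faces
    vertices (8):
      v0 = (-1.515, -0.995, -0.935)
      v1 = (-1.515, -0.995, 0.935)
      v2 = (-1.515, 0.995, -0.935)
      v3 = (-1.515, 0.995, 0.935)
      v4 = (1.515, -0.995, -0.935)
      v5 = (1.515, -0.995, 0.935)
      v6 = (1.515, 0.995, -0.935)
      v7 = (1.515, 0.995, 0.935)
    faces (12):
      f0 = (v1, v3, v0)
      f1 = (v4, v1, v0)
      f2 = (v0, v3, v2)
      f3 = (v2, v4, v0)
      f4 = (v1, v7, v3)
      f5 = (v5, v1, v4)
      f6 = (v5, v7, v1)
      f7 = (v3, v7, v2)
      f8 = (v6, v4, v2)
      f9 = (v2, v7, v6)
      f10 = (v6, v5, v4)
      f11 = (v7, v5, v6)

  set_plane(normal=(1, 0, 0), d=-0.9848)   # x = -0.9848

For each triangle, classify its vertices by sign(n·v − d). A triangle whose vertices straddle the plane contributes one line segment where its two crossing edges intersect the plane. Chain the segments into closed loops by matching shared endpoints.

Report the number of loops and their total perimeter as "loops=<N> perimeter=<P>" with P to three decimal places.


Straddling triangles (8 of 12):
  (v4,v1,v0) [+--] → (-0.9848, -0.995, 0.607781)–(-0.9848, -0.995, -0.935)  len=1.5428
  (v2,v4,v0) [-+-] → (-0.9848, 0.646783, -0.935)–(-0.9848, -0.995, -0.935)  len=1.6418
  (v1,v7,v3) [-+-] → (-0.9848, -0.646783, 0.935)–(-0.9848, 0.995, 0.935)  len=1.6418
  (v5,v1,v4) [+-+] → (-0.9848, -0.995, 0.935)–(-0.9848, -0.995, 0.607781)  len=0.3272
  (v5,v7,v1) [++-] → (-0.9848, -0.646783, 0.935)–(-0.9848, -0.995, 0.935)  len=0.3482
  (v3,v7,v2) [-+-] → (-0.9848, 0.995, 0.935)–(-0.9848, 0.995, -0.607781)  len=1.5428
  (v6,v4,v2) [++-] → (-0.9848, 0.646783, -0.935)–(-0.9848, 0.995, -0.935)  len=0.3482
  (v2,v7,v6) [-++] → (-0.9848, 0.995, -0.607781)–(-0.9848, 0.995, -0.935)  len=0.3272

Chained into 1 loop(s):
  loop 1: 8 segments, perimeter = 7.7200
Total perimeter = 7.720

loops=1 perimeter=7.720


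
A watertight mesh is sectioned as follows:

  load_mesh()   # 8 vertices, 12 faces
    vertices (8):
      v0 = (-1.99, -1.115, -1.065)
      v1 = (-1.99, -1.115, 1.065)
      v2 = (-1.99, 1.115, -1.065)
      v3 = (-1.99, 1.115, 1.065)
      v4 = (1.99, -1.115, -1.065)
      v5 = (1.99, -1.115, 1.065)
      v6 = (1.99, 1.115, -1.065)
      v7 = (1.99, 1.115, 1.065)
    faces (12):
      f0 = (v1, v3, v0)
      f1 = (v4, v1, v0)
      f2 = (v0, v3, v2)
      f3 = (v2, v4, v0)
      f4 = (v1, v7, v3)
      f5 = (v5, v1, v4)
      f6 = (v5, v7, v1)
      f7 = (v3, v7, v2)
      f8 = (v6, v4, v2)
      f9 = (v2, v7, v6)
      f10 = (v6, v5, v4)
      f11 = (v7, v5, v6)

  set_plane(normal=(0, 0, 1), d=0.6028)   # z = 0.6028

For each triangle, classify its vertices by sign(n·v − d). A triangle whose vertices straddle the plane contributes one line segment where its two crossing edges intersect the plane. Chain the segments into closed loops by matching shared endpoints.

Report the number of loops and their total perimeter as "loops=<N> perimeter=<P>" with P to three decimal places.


Straddling triangles (8 of 12):
  (v1,v3,v0) [++-] → (-1.99, 0.6311, 0.6028)–(-1.99, -1.115, 0.6028)  len=1.7461
  (v4,v1,v0) [-+-] → (-1.12636, -1.115, 0.6028)–(-1.99, -1.115, 0.6028)  len=0.8636
  (v0,v3,v2) [-+-] → (-1.99, 0.6311, 0.6028)–(-1.99, 1.115, 0.6028)  len=0.4839
  (v5,v1,v4) [++-] → (-1.12636, -1.115, 0.6028)–(1.99, -1.115, 0.6028)  len=3.1164
  (v3,v7,v2) [++-] → (1.12636, 1.115, 0.6028)–(-1.99, 1.115, 0.6028)  len=3.1164
  (v2,v7,v6) [-+-] → (1.12636, 1.115, 0.6028)–(1.99, 1.115, 0.6028)  len=0.8636
  (v6,v5,v4) [-+-] → (1.99, -0.6311, 0.6028)–(1.99, -1.115, 0.6028)  len=0.4839
  (v7,v5,v6) [++-] → (1.99, -0.6311, 0.6028)–(1.99, 1.115, 0.6028)  len=1.7461

Chained into 1 loop(s):
  loop 1: 8 segments, perimeter = 12.4200
Total perimeter = 12.420

loops=1 perimeter=12.420


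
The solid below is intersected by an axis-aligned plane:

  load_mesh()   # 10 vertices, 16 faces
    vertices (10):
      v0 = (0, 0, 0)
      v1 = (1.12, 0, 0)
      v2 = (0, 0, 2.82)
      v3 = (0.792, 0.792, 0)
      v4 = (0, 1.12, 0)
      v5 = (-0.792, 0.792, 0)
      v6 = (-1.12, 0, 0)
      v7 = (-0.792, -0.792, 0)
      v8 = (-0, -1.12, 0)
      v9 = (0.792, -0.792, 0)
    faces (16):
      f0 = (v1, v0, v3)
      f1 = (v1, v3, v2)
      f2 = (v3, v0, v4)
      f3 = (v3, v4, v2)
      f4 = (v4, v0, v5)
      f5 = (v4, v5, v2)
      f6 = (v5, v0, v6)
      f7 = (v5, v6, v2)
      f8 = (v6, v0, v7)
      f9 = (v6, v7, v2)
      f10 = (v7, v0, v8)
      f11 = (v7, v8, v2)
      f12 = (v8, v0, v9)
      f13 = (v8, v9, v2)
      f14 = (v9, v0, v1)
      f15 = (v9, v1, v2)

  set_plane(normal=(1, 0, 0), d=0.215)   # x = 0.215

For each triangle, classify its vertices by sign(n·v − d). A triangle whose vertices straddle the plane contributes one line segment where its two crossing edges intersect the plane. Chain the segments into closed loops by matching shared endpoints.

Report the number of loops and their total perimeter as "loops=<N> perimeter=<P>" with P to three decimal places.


Straddling triangles (8 of 16):
  (v1,v0,v3) [+-+] → (0.215, 0, 0)–(0.215, 0.215, 0)  len=0.2150
  (v1,v3,v2) [++-] → (0.215, 0.215, 2.05447)–(0.215, 0, 2.27866)  len=0.3106
  (v3,v0,v4) [+--] → (0.215, 0.215, 0)–(0.215, 1.03096, 0)  len=0.8160
  (v3,v4,v2) [+--] → (0.215, 1.03096, 0)–(0.215, 0.215, 2.05447)  len=2.2106
  (v8,v0,v9) [--+] → (0.215, -0.215, 0)–(0.215, -1.03096, 0)  len=0.8160
  (v8,v9,v2) [-+-] → (0.215, -1.03096, 0)–(0.215, -0.215, 2.05447)  len=2.2106
  (v9,v0,v1) [+-+] → (0.215, -0.215, 0)–(0.215, 0, 0)  len=0.2150
  (v9,v1,v2) [++-] → (0.215, 0, 2.27866)–(0.215, -0.215, 2.05447)  len=0.3106

Chained into 1 loop(s):
  loop 1: 8 segments, perimeter = 7.1043
Total perimeter = 7.104

loops=1 perimeter=7.104


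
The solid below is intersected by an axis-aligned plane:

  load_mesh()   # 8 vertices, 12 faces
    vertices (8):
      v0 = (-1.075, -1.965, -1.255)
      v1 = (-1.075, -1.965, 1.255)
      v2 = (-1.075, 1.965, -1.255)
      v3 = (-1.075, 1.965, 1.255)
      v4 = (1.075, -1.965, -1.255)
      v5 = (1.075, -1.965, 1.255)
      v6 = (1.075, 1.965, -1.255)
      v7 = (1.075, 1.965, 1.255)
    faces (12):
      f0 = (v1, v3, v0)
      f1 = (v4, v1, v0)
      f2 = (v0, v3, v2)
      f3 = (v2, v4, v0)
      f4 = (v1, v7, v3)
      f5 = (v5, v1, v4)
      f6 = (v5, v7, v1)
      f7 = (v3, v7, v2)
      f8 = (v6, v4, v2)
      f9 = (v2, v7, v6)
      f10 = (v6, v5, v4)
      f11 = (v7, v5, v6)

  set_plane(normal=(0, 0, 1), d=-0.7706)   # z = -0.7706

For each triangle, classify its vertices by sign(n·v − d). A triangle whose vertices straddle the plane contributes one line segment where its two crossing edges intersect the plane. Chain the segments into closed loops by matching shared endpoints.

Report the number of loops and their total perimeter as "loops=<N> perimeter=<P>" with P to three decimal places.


Straddling triangles (8 of 12):
  (v1,v3,v0) [++-] → (-1.075, -1.20656, -0.7706)–(-1.075, -1.965, -0.7706)  len=0.7584
  (v4,v1,v0) [-+-] → (0.660076, -1.965, -0.7706)–(-1.075, -1.965, -0.7706)  len=1.7351
  (v0,v3,v2) [-+-] → (-1.075, -1.20656, -0.7706)–(-1.075, 1.965, -0.7706)  len=3.1716
  (v5,v1,v4) [++-] → (0.660076, -1.965, -0.7706)–(1.075, -1.965, -0.7706)  len=0.4149
  (v3,v7,v2) [++-] → (-0.660076, 1.965, -0.7706)–(-1.075, 1.965, -0.7706)  len=0.4149
  (v2,v7,v6) [-+-] → (-0.660076, 1.965, -0.7706)–(1.075, 1.965, -0.7706)  len=1.7351
  (v6,v5,v4) [-+-] → (1.075, 1.20656, -0.7706)–(1.075, -1.965, -0.7706)  len=3.1716
  (v7,v5,v6) [++-] → (1.075, 1.20656, -0.7706)–(1.075, 1.965, -0.7706)  len=0.7584

Chained into 1 loop(s):
  loop 1: 8 segments, perimeter = 12.1600
Total perimeter = 12.160

loops=1 perimeter=12.160


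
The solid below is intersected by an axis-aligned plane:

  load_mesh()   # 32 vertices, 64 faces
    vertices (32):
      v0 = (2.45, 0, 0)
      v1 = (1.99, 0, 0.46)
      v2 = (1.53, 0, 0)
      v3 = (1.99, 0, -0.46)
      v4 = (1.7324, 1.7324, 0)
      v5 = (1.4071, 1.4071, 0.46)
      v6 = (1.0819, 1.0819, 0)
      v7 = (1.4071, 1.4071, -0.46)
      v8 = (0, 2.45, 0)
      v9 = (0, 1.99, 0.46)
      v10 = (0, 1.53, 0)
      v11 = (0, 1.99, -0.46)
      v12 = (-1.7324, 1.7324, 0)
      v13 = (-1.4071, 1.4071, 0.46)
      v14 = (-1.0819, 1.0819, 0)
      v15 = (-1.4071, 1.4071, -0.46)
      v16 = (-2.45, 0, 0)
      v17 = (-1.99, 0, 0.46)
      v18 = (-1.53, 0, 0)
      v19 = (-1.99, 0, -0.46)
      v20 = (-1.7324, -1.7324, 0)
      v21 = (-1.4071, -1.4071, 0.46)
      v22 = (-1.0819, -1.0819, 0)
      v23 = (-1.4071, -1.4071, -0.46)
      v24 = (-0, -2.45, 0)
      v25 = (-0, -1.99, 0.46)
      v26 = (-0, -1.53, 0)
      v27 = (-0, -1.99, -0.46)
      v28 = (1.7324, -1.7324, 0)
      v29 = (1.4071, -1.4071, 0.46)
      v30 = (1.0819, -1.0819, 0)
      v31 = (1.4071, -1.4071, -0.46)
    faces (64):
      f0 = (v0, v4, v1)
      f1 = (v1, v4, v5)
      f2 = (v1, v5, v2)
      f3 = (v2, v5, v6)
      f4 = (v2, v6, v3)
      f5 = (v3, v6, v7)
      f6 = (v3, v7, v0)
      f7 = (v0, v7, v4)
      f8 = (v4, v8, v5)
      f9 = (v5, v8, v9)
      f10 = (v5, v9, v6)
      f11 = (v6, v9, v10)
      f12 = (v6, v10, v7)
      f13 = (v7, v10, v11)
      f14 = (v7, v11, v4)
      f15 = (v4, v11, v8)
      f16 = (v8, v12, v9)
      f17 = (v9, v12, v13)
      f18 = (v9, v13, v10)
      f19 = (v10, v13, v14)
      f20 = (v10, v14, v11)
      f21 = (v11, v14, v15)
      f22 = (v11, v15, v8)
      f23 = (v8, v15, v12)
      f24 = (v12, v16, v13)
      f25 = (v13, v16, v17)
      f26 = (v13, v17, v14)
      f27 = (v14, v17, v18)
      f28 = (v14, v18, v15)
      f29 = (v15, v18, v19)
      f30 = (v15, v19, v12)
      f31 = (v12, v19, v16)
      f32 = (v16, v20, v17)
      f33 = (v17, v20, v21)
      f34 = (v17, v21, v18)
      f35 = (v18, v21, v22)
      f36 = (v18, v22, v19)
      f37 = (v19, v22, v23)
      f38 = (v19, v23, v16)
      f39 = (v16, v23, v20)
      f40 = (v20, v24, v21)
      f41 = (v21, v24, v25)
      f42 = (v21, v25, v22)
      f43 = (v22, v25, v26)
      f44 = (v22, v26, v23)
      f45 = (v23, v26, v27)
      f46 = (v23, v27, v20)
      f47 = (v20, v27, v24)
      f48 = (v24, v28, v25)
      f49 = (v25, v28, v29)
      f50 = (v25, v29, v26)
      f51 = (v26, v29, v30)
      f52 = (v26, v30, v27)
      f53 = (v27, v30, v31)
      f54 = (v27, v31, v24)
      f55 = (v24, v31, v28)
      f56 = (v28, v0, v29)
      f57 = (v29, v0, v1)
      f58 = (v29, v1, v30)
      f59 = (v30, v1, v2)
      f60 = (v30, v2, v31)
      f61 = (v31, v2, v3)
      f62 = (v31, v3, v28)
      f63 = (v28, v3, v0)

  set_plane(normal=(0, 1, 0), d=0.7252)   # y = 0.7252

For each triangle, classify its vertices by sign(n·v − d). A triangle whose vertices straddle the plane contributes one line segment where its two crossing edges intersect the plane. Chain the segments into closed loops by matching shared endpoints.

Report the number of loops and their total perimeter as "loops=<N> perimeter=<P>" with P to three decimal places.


Straddling triangles (16 of 64):
  (v0,v4,v1) [-+-] → (2.14961, 0.7252, 0)–(1.88217, 0.7252, 0.267439)  len=0.3782
  (v1,v4,v5) [-++] → (1.88217, 0.7252, 0.267439)–(1.68958, 0.7252, 0.46)  len=0.2723
  (v1,v5,v2) [-+-] → (1.68958, 0.7252, 0.46)–(1.46666, 0.7252, 0.237078)  len=0.3153
  (v2,v5,v6) [-++] → (1.46666, 0.7252, 0.237078)–(1.22964, 0.7252, 0)  len=0.3352
  (v2,v6,v3) [-+-] → (1.22964, 0.7252, 0)–(1.3813, 0.7252, -0.151661)  len=0.2145
  (v3,v6,v7) [-++] → (1.3813, 0.7252, -0.151661)–(1.68958, 0.7252, -0.46)  len=0.4360
  (v3,v7,v0) [-+-] → (1.68958, 0.7252, -0.46)–(1.9125, 0.7252, -0.237078)  len=0.3153
  (v0,v7,v4) [-++] → (1.9125, 0.7252, -0.237078)–(2.14961, 0.7252, 0)  len=0.3353
  (v12,v16,v13) [+-+] → (-2.14961, 0.7252, 0)–(-1.9125, 0.7252, 0.237078)  len=0.3353
  (v13,v16,v17) [+--] → (-1.9125, 0.7252, 0.237078)–(-1.68958, 0.7252, 0.46)  len=0.3153
  (v13,v17,v14) [+-+] → (-1.68958, 0.7252, 0.46)–(-1.3813, 0.7252, 0.151661)  len=0.4360
  (v14,v17,v18) [+--] → (-1.3813, 0.7252, 0.151661)–(-1.22964, 0.7252, 0)  len=0.2145
  (v14,v18,v15) [+-+] → (-1.22964, 0.7252, 0)–(-1.46666, 0.7252, -0.237078)  len=0.3352
  (v15,v18,v19) [+--] → (-1.46666, 0.7252, -0.237078)–(-1.68958, 0.7252, -0.46)  len=0.3153
  (v15,v19,v12) [+-+] → (-1.68958, 0.7252, -0.46)–(-1.88217, 0.7252, -0.267439)  len=0.2723
  (v12,v19,v16) [+--] → (-1.88217, 0.7252, -0.267439)–(-2.14961, 0.7252, 0)  len=0.3782

Chained into 2 loop(s):
  loop 1: 8 segments, perimeter = 2.6021
  loop 2: 8 segments, perimeter = 2.6021
Total perimeter = 5.204

loops=2 perimeter=5.204


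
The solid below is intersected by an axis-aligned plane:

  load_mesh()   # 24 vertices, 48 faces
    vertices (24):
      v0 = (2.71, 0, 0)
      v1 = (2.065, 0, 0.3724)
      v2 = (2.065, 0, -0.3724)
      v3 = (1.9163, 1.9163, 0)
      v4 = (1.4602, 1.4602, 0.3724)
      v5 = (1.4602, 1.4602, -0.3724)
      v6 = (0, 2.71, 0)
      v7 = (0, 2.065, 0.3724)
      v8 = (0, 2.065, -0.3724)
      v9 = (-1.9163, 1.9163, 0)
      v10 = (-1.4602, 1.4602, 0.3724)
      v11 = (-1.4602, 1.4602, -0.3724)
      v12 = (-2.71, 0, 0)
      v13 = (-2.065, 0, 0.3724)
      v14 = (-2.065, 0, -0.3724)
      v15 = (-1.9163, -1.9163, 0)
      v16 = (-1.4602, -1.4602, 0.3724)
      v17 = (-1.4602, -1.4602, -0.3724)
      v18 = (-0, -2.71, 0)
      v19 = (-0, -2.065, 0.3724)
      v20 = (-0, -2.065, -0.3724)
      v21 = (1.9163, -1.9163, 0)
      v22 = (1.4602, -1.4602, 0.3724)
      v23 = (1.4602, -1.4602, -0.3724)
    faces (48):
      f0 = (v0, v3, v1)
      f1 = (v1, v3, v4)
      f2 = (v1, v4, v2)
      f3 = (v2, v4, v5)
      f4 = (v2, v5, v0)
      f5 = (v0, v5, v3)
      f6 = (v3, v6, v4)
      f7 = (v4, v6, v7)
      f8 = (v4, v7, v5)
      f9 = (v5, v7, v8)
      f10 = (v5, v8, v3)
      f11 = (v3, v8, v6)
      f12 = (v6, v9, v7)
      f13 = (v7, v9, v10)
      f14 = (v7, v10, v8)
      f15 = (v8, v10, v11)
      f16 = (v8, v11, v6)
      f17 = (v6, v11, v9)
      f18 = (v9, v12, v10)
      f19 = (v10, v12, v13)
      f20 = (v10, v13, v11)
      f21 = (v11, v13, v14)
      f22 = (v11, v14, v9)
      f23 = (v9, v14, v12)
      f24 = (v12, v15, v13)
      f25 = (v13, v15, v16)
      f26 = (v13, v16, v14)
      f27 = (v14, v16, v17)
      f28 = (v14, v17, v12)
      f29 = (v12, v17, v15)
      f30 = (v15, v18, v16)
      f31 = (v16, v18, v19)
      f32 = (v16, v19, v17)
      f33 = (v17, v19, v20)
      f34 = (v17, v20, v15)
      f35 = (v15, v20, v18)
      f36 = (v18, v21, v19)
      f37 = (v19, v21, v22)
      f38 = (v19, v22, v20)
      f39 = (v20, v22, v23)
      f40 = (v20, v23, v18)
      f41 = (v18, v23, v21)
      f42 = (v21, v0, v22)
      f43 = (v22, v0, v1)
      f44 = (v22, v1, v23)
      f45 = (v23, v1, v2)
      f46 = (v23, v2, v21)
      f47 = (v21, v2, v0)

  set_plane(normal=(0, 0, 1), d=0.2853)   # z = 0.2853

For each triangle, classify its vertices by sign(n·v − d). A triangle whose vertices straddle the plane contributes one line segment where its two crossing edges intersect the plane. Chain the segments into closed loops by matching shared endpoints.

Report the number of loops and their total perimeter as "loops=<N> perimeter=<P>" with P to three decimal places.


Straddling triangles (32 of 48):
  (v0,v3,v1) [--+] → (2.03022, 0.4482, 0.2853)–(2.21586, 0, 0.2853)  len=0.4851
  (v1,v3,v4) [+-+] → (2.03022, 0.4482, 0.2853)–(1.56688, 1.56688, 0.2853)  len=1.2108
  (v1,v4,v2) [++-] → (1.53093, 1.28944, 0.2853)–(2.065, 0, 0.2853)  len=1.3957
  (v2,v4,v5) [-+-] → (1.53093, 1.28944, 0.2853)–(1.4602, 1.4602, 0.2853)  len=0.1848
  (v3,v6,v4) [--+] → (1.11868, 1.75251, 0.2853)–(1.56688, 1.56688, 0.2853)  len=0.4851
  (v4,v6,v7) [+-+] → (1.11868, 1.75251, 0.2853)–(0, 2.21586, 0.2853)  len=1.2108
  (v4,v7,v5) [++-] → (0.170762, 1.99427, 0.2853)–(1.4602, 1.4602, 0.2853)  len=1.3957
  (v5,v7,v8) [-+-] → (0.170762, 1.99427, 0.2853)–(0, 2.065, 0.2853)  len=0.1848
  (v6,v9,v7) [--+] → (-0.4482, 2.03022, 0.2853)–(0, 2.21586, 0.2853)  len=0.4851
  (v7,v9,v10) [+-+] → (-0.4482, 2.03022, 0.2853)–(-1.56688, 1.56688, 0.2853)  len=1.2108
  (v7,v10,v8) [++-] → (-1.28944, 1.53093, 0.2853)–(0, 2.065, 0.2853)  len=1.3957
  (v8,v10,v11) [-+-] → (-1.28944, 1.53093, 0.2853)–(-1.4602, 1.4602, 0.2853)  len=0.1848
  (v9,v12,v10) [--+] → (-1.75251, 1.11868, 0.2853)–(-1.56688, 1.56688, 0.2853)  len=0.4851
  (v10,v12,v13) [+-+] → (-1.75251, 1.11868, 0.2853)–(-2.21586, 0, 0.2853)  len=1.2108
  (v10,v13,v11) [++-] → (-1.99427, 0.170762, 0.2853)–(-1.4602, 1.4602, 0.2853)  len=1.3957
  (v11,v13,v14) [-+-] → (-1.99427, 0.170762, 0.2853)–(-2.065, 0, 0.2853)  len=0.1848
  (v12,v15,v13) [--+] → (-2.03022, -0.4482, 0.2853)–(-2.21586, 0, 0.2853)  len=0.4851
  (v13,v15,v16) [+-+] → (-2.03022, -0.4482, 0.2853)–(-1.56688, -1.56688, 0.2853)  len=1.2108
  (v13,v16,v14) [++-] → (-1.53093, -1.28944, 0.2853)–(-2.065, 0, 0.2853)  len=1.3957
  (v14,v16,v17) [-+-] → (-1.53093, -1.28944, 0.2853)–(-1.4602, -1.4602, 0.2853)  len=0.1848
  (v15,v18,v16) [--+] → (-1.11868, -1.75251, 0.2853)–(-1.56688, -1.56688, 0.2853)  len=0.4851
  (v16,v18,v19) [+-+] → (-1.11868, -1.75251, 0.2853)–(0, -2.21586, 0.2853)  len=1.2108
  (v16,v19,v17) [++-] → (-0.170762, -1.99427, 0.2853)–(-1.4602, -1.4602, 0.2853)  len=1.3957
  (v17,v19,v20) [-+-] → (-0.170762, -1.99427, 0.2853)–(0, -2.065, 0.2853)  len=0.1848
  (v18,v21,v19) [--+] → (0.4482, -2.03022, 0.2853)–(0, -2.21586, 0.2853)  len=0.4851
  (v19,v21,v22) [+-+] → (0.4482, -2.03022, 0.2853)–(1.56688, -1.56688, 0.2853)  len=1.2108
  (v19,v22,v20) [++-] → (1.28944, -1.53093, 0.2853)–(0, -2.065, 0.2853)  len=1.3957
  (v20,v22,v23) [-+-] → (1.28944, -1.53093, 0.2853)–(1.4602, -1.4602, 0.2853)  len=0.1848
  (v21,v0,v22) [--+] → (1.75251, -1.11868, 0.2853)–(1.56688, -1.56688, 0.2853)  len=0.4851
  (v22,v0,v1) [+-+] → (1.75251, -1.11868, 0.2853)–(2.21586, 0, 0.2853)  len=1.2108
  (v22,v1,v23) [++-] → (1.99427, -0.170762, 0.2853)–(1.4602, -1.4602, 0.2853)  len=1.3957
  (v23,v1,v2) [-+-] → (1.99427, -0.170762, 0.2853)–(2.065, 0, 0.2853)  len=0.1848

Chained into 2 loop(s):
  loop 1: 16 segments, perimeter = 13.5677
  loop 2: 16 segments, perimeter = 12.6440
Total perimeter = 26.212

loops=2 perimeter=26.212


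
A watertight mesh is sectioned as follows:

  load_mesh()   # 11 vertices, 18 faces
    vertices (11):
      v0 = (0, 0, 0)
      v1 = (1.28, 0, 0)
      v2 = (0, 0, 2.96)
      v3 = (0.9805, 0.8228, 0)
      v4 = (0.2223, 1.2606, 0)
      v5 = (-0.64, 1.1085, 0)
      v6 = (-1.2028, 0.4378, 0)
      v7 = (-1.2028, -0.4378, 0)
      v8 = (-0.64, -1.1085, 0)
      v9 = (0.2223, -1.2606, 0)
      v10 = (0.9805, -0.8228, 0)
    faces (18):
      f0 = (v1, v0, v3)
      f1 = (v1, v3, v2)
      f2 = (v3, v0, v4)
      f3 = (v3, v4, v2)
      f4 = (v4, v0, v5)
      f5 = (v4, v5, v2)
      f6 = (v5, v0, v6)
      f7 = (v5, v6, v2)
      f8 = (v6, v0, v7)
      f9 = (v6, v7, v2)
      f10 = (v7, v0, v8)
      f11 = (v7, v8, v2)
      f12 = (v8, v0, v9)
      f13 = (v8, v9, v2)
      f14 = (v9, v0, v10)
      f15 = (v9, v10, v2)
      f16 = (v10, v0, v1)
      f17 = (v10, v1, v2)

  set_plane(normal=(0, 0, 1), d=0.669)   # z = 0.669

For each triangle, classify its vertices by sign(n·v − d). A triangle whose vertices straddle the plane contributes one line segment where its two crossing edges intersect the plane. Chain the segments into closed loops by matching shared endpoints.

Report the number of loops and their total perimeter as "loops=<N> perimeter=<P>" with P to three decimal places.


Straddling triangles (9 of 18):
  (v1,v3,v2) [--+] → (0.758894, 0.636836, 0.669)–(0.990703, 0, 0.669)  len=0.6777
  (v3,v4,v2) [--+] → (0.172057, 0.975687, 0.669)–(0.758894, 0.636836, 0.669)  len=0.6776
  (v4,v5,v2) [--+] → (-0.495351, 0.857964, 0.669)–(0.172057, 0.975687, 0.669)  len=0.6777
  (v5,v6,v2) [--+] → (-0.930951, 0.338851, 0.669)–(-0.495351, 0.857964, 0.669)  len=0.6777
  (v6,v7,v2) [--+] → (-0.930951, -0.338851, 0.669)–(-0.930951, 0.338851, 0.669)  len=0.6777
  (v7,v8,v2) [--+] → (-0.495351, -0.857964, 0.669)–(-0.930951, -0.338851, 0.669)  len=0.6777
  (v8,v9,v2) [--+] → (0.172057, -0.975687, 0.669)–(-0.495351, -0.857964, 0.669)  len=0.6777
  (v9,v10,v2) [--+] → (0.758894, -0.636836, 0.669)–(0.172057, -0.975687, 0.669)  len=0.6776
  (v10,v1,v2) [--+] → (0.990703, 0, 0.669)–(0.758894, -0.636836, 0.669)  len=0.6777

Chained into 1 loop(s):
  loop 1: 9 segments, perimeter = 6.0992
Total perimeter = 6.099

loops=1 perimeter=6.099


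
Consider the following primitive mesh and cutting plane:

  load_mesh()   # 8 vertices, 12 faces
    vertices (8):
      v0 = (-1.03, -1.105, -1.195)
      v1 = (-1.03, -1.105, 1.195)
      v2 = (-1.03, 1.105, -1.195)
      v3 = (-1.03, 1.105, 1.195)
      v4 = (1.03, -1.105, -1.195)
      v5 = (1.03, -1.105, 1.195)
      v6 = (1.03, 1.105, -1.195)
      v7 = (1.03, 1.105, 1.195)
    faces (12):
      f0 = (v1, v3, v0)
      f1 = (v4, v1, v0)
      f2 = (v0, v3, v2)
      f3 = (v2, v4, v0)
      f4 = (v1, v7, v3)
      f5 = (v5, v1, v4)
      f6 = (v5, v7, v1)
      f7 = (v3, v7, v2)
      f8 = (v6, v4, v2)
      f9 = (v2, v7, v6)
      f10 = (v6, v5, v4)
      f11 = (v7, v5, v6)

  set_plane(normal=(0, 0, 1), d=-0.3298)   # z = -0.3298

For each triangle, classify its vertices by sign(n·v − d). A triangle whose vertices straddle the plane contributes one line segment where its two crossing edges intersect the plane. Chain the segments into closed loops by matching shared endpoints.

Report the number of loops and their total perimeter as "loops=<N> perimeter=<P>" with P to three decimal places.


Straddling triangles (8 of 12):
  (v1,v3,v0) [++-] → (-1.03, -0.304962, -0.3298)–(-1.03, -1.105, -0.3298)  len=0.8000
  (v4,v1,v0) [-+-] → (0.284263, -1.105, -0.3298)–(-1.03, -1.105, -0.3298)  len=1.3143
  (v0,v3,v2) [-+-] → (-1.03, -0.304962, -0.3298)–(-1.03, 1.105, -0.3298)  len=1.4100
  (v5,v1,v4) [++-] → (0.284263, -1.105, -0.3298)–(1.03, -1.105, -0.3298)  len=0.7457
  (v3,v7,v2) [++-] → (-0.284263, 1.105, -0.3298)–(-1.03, 1.105, -0.3298)  len=0.7457
  (v2,v7,v6) [-+-] → (-0.284263, 1.105, -0.3298)–(1.03, 1.105, -0.3298)  len=1.3143
  (v6,v5,v4) [-+-] → (1.03, 0.304962, -0.3298)–(1.03, -1.105, -0.3298)  len=1.4100
  (v7,v5,v6) [++-] → (1.03, 0.304962, -0.3298)–(1.03, 1.105, -0.3298)  len=0.8000

Chained into 1 loop(s):
  loop 1: 8 segments, perimeter = 8.5400
Total perimeter = 8.540

loops=1 perimeter=8.540


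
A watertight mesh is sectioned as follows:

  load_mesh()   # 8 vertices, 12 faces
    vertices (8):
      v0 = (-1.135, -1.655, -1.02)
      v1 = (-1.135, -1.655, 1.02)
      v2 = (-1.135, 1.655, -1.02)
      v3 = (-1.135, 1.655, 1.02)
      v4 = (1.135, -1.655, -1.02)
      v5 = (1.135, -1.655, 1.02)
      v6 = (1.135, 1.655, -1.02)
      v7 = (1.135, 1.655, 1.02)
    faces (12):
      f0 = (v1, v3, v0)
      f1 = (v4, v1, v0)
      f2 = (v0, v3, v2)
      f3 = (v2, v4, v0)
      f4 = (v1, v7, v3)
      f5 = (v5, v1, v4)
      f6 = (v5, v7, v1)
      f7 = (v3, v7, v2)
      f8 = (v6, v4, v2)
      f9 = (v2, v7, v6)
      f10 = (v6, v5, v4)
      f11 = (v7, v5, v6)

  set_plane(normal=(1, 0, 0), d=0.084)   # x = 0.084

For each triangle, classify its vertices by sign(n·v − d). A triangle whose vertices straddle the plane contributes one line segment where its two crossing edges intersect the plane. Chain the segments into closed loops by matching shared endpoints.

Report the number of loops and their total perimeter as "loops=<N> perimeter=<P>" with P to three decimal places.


loops=1 perimeter=10.700

Straddling triangles (8 of 12):
  (v4,v1,v0) [+--] → (0.084, -1.655, -0.075489)–(0.084, -1.655, -1.02)  len=0.9445
  (v2,v4,v0) [-+-] → (0.084, -0.122485, -1.02)–(0.084, -1.655, -1.02)  len=1.5325
  (v1,v7,v3) [-+-] → (0.084, 0.122485, 1.02)–(0.084, 1.655, 1.02)  len=1.5325
  (v5,v1,v4) [+-+] → (0.084, -1.655, 1.02)–(0.084, -1.655, -0.075489)  len=1.0955
  (v5,v7,v1) [++-] → (0.084, 0.122485, 1.02)–(0.084, -1.655, 1.02)  len=1.7775
  (v3,v7,v2) [-+-] → (0.084, 1.655, 1.02)–(0.084, 1.655, 0.075489)  len=0.9445
  (v6,v4,v2) [++-] → (0.084, -0.122485, -1.02)–(0.084, 1.655, -1.02)  len=1.7775
  (v2,v7,v6) [-++] → (0.084, 1.655, 0.075489)–(0.084, 1.655, -1.02)  len=1.0955

Chained into 1 loop(s):
  loop 1: 8 segments, perimeter = 10.7000
Total perimeter = 10.700


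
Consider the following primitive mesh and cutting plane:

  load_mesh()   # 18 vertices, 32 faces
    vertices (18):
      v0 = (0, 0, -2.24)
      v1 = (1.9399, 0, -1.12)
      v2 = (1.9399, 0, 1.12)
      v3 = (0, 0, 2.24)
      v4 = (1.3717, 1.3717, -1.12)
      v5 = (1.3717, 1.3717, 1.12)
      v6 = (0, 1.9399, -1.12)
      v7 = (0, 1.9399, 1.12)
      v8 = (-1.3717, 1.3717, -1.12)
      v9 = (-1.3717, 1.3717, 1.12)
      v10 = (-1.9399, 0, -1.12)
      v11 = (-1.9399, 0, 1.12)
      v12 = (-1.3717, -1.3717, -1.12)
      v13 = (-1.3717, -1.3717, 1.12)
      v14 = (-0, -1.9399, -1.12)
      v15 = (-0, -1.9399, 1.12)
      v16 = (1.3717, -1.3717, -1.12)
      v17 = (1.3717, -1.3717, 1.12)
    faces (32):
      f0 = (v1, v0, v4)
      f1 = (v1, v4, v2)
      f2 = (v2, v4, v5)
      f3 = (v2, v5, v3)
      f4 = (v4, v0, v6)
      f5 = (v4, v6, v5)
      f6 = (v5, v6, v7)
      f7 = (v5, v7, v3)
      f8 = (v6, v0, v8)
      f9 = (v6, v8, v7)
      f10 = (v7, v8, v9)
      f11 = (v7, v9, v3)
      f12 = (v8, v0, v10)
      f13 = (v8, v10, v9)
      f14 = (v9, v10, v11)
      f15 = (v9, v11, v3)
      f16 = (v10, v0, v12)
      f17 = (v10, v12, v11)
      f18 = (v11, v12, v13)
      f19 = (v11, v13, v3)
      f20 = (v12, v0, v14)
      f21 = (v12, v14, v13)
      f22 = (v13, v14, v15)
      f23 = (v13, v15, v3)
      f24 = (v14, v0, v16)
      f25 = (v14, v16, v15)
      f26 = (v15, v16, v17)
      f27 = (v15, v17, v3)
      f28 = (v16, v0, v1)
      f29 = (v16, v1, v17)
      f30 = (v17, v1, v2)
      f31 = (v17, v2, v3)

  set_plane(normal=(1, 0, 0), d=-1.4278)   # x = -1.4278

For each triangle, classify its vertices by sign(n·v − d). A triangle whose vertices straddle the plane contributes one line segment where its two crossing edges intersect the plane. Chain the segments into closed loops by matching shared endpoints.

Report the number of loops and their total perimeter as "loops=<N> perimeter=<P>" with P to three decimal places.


Straddling triangles (8 of 32):
  (v8,v0,v10) [++-] → (-1.4278, 0, -1.41566)–(-1.4278, 1.23627, -1.12)  len=1.2711
  (v8,v10,v9) [+-+] → (-1.4278, 1.23627, -1.12)–(-1.4278, 1.23627, 0.898838)  len=2.0188
  (v9,v10,v11) [+--] → (-1.4278, 1.23627, 0.898838)–(-1.4278, 1.23627, 1.12)  len=0.2212
  (v9,v11,v3) [+-+] → (-1.4278, 1.23627, 1.12)–(-1.4278, 0, 1.41566)  len=1.2711
  (v10,v0,v12) [-++] → (-1.4278, 0, -1.41566)–(-1.4278, -1.23627, -1.12)  len=1.2711
  (v10,v12,v11) [-+-] → (-1.4278, -1.23627, -1.12)–(-1.4278, -1.23627, -0.898838)  len=0.2212
  (v11,v12,v13) [-++] → (-1.4278, -1.23627, -0.898838)–(-1.4278, -1.23627, 1.12)  len=2.0188
  (v11,v13,v3) [-++] → (-1.4278, -1.23627, 1.12)–(-1.4278, 0, 1.41566)  len=1.2711

Chained into 1 loop(s):
  loop 1: 8 segments, perimeter = 9.5645
Total perimeter = 9.565

loops=1 perimeter=9.565


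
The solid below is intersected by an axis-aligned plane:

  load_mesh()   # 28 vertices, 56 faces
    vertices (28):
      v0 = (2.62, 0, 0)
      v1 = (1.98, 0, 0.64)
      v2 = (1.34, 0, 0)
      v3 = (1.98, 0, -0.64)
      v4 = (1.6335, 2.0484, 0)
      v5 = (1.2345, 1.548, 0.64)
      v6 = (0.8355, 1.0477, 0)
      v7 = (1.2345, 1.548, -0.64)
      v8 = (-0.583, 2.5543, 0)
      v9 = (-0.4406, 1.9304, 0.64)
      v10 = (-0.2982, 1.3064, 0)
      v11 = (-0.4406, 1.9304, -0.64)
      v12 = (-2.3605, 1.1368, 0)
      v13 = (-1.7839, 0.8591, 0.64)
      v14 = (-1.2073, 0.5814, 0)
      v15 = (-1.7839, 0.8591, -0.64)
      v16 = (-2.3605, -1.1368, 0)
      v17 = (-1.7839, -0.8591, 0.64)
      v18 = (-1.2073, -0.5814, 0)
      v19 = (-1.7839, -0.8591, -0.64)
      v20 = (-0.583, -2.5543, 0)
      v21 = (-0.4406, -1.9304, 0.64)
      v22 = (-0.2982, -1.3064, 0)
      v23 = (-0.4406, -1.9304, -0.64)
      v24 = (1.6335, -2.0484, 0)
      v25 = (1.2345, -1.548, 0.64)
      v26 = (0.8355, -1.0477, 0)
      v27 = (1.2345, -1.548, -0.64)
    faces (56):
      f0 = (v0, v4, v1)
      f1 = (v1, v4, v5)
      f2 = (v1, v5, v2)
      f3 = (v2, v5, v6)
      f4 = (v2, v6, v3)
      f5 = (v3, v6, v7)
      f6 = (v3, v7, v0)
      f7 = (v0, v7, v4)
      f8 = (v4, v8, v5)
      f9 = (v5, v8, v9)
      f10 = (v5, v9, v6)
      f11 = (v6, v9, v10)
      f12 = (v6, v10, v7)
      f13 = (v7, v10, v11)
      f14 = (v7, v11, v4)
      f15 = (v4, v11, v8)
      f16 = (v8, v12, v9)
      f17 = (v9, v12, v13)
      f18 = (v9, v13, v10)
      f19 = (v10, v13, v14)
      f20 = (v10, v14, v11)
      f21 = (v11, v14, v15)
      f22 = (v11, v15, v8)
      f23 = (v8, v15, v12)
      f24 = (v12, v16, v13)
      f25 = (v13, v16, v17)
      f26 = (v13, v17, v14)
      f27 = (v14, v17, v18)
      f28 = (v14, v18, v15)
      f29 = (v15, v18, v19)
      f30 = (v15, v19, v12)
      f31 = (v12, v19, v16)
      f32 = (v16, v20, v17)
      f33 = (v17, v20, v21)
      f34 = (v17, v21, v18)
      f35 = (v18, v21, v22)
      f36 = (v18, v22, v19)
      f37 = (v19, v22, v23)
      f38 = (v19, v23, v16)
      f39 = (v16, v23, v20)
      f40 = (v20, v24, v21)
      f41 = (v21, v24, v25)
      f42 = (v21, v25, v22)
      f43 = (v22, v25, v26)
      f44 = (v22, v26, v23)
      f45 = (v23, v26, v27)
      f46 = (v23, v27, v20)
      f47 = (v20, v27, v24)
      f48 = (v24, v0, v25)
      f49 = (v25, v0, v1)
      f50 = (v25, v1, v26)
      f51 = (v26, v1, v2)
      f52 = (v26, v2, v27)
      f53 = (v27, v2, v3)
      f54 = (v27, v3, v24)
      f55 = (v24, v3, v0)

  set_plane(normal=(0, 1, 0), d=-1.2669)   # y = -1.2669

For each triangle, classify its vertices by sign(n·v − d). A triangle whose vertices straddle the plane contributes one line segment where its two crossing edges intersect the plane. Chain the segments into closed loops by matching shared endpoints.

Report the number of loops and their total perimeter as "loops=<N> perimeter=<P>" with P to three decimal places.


loops=2 perimeter=9.665

Straddling triangles (18 of 56):
  (v16,v20,v17) [+-+] → (-2.19736, -1.2669, 0)–(-1.49501, -1.2669, 0.486041)  len=0.8541
  (v17,v20,v21) [+--] → (-1.49501, -1.2669, 0.486041)–(-1.27256, -1.2669, 0.64)  len=0.2705
  (v17,v21,v18) [+-+] → (-1.27256, -1.2669, 0.64)–(-0.817698, -1.2669, 0.325219)  len=0.5532
  (v18,v21,v22) [+--] → (-0.817698, -1.2669, 0.325219)–(-0.34773, -1.2669, 0)  len=0.5715
  (v18,v22,v19) [+-+] → (-0.34773, -1.2669, 0)–(-0.429399, -1.2669, -0.0565169)  len=0.0993
  (v19,v22,v23) [+--] → (-0.429399, -1.2669, -0.0565169)–(-1.27256, -1.2669, -0.64)  len=1.0254
  (v19,v23,v16) [+-+] → (-1.27256, -1.2669, -0.64)–(-2.04576, -1.2669, -0.104919)  len=0.9403
  (v16,v23,v20) [+--] → (-2.04576, -1.2669, -0.104919)–(-2.19736, -1.2669, 0)  len=0.1844
  (v22,v25,v26) [--+] → (1.01032, -1.2669, 0.280408)–(-0.125099, -1.2669, 0)  len=1.1695
  (v22,v26,v23) [-+-] → (-0.125099, -1.2669, 0)–(0.518607, -1.2669, -0.158931)  len=0.6630
  (v23,v26,v27) [-+-] → (0.518607, -1.2669, -0.158931)–(1.01032, -1.2669, -0.280408)  len=0.5065
  (v24,v0,v25) [-+-] → (2.00987, -1.2669, 0)–(1.48609, -1.2669, 0.523783)  len=0.7407
  (v25,v0,v1) [-++] → (1.48609, -1.2669, 0.523783)–(1.36987, -1.2669, 0.64)  len=0.1644
  (v25,v1,v26) [-++] → (1.36987, -1.2669, 0.64)–(1.01032, -1.2669, 0.280408)  len=0.5085
  (v26,v2,v27) [++-] → (1.25366, -1.2669, -0.523783)–(1.01032, -1.2669, -0.280408)  len=0.3442
  (v27,v2,v3) [-++] → (1.25366, -1.2669, -0.523783)–(1.36987, -1.2669, -0.64)  len=0.1644
  (v27,v3,v24) [-+-] → (1.36987, -1.2669, -0.64)–(1.7657, -1.2669, -0.244171)  len=0.5598
  (v24,v3,v0) [-++] → (1.7657, -1.2669, -0.244171)–(2.00987, -1.2669, 0)  len=0.3453

Chained into 2 loop(s):
  loop 1: 8 segments, perimeter = 4.4987
  loop 2: 10 segments, perimeter = 5.1663
Total perimeter = 9.665


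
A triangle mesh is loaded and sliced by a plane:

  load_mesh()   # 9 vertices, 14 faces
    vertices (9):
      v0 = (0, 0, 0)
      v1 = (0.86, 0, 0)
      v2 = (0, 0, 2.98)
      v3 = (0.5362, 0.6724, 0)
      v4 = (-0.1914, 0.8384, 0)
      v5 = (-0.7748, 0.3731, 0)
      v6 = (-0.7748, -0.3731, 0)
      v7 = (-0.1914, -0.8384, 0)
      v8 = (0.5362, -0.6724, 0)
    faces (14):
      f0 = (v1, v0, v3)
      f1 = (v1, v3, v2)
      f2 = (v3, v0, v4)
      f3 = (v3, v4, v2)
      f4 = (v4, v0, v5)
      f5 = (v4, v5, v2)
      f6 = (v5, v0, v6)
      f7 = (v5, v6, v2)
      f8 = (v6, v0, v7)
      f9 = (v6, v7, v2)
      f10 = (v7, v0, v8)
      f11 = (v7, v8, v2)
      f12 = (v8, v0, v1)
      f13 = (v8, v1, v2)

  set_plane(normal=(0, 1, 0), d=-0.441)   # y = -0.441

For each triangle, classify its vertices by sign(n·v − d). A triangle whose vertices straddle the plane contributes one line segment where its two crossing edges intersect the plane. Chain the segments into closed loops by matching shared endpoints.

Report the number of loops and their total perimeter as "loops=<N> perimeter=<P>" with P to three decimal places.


loops=1 perimeter=4.530

Straddling triangles (6 of 14):
  (v6,v0,v7) [++-] → (-0.100677, -0.441, 0)–(-0.689666, -0.441, 0)  len=0.5890
  (v6,v7,v2) [+-+] → (-0.689666, -0.441, 0)–(-0.100677, -0.441, 1.41251)  len=1.5304
  (v7,v0,v8) [-+-] → (-0.100677, -0.441, 0)–(0.351672, -0.441, 0)  len=0.4523
  (v7,v8,v2) [--+] → (0.351672, -0.441, 1.02554)–(-0.100677, -0.441, 1.41251)  len=0.5953
  (v8,v0,v1) [-++] → (0.351672, -0.441, 0)–(0.647633, -0.441, 0)  len=0.2960
  (v8,v1,v2) [-++] → (0.647633, -0.441, 0)–(0.351672, -0.441, 1.02554)  len=1.0674

Chained into 1 loop(s):
  loop 1: 6 segments, perimeter = 4.5304
Total perimeter = 4.530


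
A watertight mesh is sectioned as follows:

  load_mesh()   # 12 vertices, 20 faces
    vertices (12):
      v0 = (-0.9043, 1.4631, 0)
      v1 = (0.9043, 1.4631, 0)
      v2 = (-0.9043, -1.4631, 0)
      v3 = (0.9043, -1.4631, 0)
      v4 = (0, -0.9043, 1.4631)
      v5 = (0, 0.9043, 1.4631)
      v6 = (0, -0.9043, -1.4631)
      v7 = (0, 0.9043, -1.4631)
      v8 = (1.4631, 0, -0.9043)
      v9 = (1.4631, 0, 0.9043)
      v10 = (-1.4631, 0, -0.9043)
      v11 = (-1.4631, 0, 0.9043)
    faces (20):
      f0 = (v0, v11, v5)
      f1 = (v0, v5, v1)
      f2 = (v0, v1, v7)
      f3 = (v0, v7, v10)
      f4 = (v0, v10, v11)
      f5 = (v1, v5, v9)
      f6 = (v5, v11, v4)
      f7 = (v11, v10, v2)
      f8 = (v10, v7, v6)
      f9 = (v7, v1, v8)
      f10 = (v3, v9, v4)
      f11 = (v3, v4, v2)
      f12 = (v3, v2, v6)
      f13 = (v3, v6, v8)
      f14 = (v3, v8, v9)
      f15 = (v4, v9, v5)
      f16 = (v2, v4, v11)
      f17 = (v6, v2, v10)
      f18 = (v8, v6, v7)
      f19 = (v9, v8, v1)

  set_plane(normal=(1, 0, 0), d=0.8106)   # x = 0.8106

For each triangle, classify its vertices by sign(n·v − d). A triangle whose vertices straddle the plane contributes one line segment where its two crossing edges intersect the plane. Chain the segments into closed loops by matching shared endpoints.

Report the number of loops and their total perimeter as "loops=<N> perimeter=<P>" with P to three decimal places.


Straddling triangles (10 of 20):
  (v0,v5,v1) [--+] → (0.8106, 1.4052, 0.151601)–(0.8106, 1.4631, 0)  len=0.1623
  (v0,v1,v7) [-+-] → (0.8106, 1.4631, 0)–(0.8106, 1.4052, -0.151601)  len=0.1623
  (v1,v5,v9) [+-+] → (0.8106, 1.4052, 0.151601)–(0.8106, 0.403291, 1.15351)  len=1.4169
  (v7,v1,v8) [-++] → (0.8106, 1.4052, -0.151601)–(0.8106, 0.403291, -1.15351)  len=1.4169
  (v3,v9,v4) [++-] → (0.8106, -0.403291, 1.15351)–(0.8106, -1.4052, 0.151601)  len=1.4169
  (v3,v4,v2) [+--] → (0.8106, -1.4052, 0.151601)–(0.8106, -1.4631, 0)  len=0.1623
  (v3,v2,v6) [+--] → (0.8106, -1.4631, 0)–(0.8106, -1.4052, -0.151601)  len=0.1623
  (v3,v6,v8) [+-+] → (0.8106, -1.4052, -0.151601)–(0.8106, -0.403291, -1.15351)  len=1.4169
  (v4,v9,v5) [-+-] → (0.8106, -0.403291, 1.15351)–(0.8106, 0.403291, 1.15351)  len=0.8066
  (v8,v6,v7) [+--] → (0.8106, -0.403291, -1.15351)–(0.8106, 0.403291, -1.15351)  len=0.8066

Chained into 1 loop(s):
  loop 1: 10 segments, perimeter = 7.9299
Total perimeter = 7.930

loops=1 perimeter=7.930


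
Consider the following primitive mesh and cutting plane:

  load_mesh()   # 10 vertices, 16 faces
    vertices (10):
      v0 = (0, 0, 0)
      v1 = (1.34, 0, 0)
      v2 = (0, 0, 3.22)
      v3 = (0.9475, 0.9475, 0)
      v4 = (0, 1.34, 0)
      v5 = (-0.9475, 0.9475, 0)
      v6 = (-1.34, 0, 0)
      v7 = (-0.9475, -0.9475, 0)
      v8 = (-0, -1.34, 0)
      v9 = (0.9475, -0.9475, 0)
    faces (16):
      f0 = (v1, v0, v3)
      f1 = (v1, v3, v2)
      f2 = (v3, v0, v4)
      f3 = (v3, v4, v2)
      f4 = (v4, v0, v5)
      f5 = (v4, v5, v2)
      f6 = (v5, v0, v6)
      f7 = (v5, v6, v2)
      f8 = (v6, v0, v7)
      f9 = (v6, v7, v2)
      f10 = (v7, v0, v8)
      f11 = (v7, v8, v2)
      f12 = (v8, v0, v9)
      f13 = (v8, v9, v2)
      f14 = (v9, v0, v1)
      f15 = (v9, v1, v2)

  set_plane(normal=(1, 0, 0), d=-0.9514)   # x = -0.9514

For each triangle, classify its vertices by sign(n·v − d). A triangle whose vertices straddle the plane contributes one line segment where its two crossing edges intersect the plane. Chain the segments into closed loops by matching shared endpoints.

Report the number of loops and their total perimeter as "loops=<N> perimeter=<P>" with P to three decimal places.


loops=1 perimeter=4.523

Straddling triangles (4 of 16):
  (v5,v0,v6) [++-] → (-0.9514, 0, 0)–(-0.9514, 0.938085, 0)  len=0.9381
  (v5,v6,v2) [+-+] → (-0.9514, 0.938085, 0)–(-0.9514, 0, 0.9338)  len=1.3236
  (v6,v0,v7) [-++] → (-0.9514, 0, 0)–(-0.9514, -0.938085, 0)  len=0.9381
  (v6,v7,v2) [-++] → (-0.9514, -0.938085, 0)–(-0.9514, 0, 0.9338)  len=1.3236

Chained into 1 loop(s):
  loop 1: 4 segments, perimeter = 4.5234
Total perimeter = 4.523


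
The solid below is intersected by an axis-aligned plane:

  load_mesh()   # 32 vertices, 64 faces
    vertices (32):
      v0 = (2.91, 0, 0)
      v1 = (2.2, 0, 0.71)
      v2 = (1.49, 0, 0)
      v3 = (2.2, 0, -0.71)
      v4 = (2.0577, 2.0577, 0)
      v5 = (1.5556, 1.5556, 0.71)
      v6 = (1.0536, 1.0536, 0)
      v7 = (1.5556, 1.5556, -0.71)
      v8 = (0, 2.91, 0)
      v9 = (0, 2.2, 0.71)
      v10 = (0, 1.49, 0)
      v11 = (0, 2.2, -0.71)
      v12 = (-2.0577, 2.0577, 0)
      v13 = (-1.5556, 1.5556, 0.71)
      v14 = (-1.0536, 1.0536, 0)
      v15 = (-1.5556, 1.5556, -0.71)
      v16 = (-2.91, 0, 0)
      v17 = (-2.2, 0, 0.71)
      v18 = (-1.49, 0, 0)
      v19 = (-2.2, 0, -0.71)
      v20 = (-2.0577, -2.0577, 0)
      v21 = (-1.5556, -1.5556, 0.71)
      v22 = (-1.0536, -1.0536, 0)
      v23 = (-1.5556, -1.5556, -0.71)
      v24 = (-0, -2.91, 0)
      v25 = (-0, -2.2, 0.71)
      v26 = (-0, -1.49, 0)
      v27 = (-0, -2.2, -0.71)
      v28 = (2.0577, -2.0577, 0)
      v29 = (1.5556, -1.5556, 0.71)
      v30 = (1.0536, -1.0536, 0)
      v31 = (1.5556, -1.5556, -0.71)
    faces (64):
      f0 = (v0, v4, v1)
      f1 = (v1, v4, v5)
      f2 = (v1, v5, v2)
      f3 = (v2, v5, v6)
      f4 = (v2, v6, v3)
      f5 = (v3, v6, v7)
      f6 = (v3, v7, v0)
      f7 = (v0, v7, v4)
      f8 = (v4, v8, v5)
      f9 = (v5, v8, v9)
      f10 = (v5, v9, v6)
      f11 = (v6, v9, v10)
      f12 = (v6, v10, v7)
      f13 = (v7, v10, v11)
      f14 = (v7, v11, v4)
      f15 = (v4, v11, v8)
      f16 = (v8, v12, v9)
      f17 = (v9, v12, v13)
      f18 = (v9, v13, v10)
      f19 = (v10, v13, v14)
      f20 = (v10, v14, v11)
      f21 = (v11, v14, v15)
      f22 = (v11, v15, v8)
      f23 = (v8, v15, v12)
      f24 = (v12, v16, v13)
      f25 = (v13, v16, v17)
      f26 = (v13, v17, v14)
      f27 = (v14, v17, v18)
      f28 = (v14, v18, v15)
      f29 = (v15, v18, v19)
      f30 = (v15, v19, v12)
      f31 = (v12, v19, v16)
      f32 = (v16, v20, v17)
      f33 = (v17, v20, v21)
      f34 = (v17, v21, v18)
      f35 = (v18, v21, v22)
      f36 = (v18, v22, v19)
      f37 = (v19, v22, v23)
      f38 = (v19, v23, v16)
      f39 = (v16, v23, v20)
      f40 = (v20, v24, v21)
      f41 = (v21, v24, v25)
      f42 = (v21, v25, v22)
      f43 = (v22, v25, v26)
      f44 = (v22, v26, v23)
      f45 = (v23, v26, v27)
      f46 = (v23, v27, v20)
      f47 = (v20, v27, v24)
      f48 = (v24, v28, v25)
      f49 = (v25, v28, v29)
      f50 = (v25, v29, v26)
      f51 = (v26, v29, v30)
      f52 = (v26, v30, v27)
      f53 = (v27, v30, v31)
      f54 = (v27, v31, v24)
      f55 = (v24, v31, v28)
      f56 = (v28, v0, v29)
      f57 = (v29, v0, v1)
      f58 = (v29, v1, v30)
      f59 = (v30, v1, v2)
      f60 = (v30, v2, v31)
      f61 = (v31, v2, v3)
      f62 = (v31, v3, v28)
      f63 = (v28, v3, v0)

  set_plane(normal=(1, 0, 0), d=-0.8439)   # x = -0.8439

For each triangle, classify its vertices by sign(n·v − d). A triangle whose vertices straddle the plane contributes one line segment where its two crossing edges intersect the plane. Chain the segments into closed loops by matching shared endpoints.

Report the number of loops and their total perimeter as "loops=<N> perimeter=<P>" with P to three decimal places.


loops=2 perimeter=8.033

Straddling triangles (16 of 64):
  (v8,v12,v9) [+-+] → (-0.8439, 2.56046, 0)–(-0.8439, 2.14164, 0.418816)  len=0.5923
  (v9,v12,v13) [+--] → (-0.8439, 2.14164, 0.418816)–(-0.8439, 1.85042, 0.71)  len=0.4118
  (v9,v13,v10) [+-+] → (-0.8439, 1.85042, 0.71)–(-0.8439, 1.52559, 0.385169)  len=0.4594
  (v10,v13,v14) [+--] → (-0.8439, 1.52559, 0.385169)–(-0.8439, 1.14046, 0)  len=0.5447
  (v10,v14,v11) [+-+] → (-0.8439, 1.14046, 0)–(-0.8439, 1.28177, -0.141313)  len=0.1998
  (v11,v14,v15) [+--] → (-0.8439, 1.28177, -0.141313)–(-0.8439, 1.85042, -0.71)  len=0.8042
  (v11,v15,v8) [+-+] → (-0.8439, 1.85042, -0.71)–(-0.8439, 2.17525, -0.385169)  len=0.4594
  (v8,v15,v12) [+--] → (-0.8439, 2.17525, -0.385169)–(-0.8439, 2.56046, 0)  len=0.5447
  (v20,v24,v21) [-+-] → (-0.8439, -2.56046, 0)–(-0.8439, -2.17525, 0.385169)  len=0.5447
  (v21,v24,v25) [-++] → (-0.8439, -2.17525, 0.385169)–(-0.8439, -1.85042, 0.71)  len=0.4594
  (v21,v25,v22) [-+-] → (-0.8439, -1.85042, 0.71)–(-0.8439, -1.28177, 0.141313)  len=0.8042
  (v22,v25,v26) [-++] → (-0.8439, -1.28177, 0.141313)–(-0.8439, -1.14046, 0)  len=0.1998
  (v22,v26,v23) [-+-] → (-0.8439, -1.14046, 0)–(-0.8439, -1.52559, -0.385169)  len=0.5447
  (v23,v26,v27) [-++] → (-0.8439, -1.52559, -0.385169)–(-0.8439, -1.85042, -0.71)  len=0.4594
  (v23,v27,v20) [-+-] → (-0.8439, -1.85042, -0.71)–(-0.8439, -2.14164, -0.418816)  len=0.4118
  (v20,v27,v24) [-++] → (-0.8439, -2.14164, -0.418816)–(-0.8439, -2.56046, 0)  len=0.5923

Chained into 2 loop(s):
  loop 1: 8 segments, perimeter = 4.0164
  loop 2: 8 segments, perimeter = 4.0164
Total perimeter = 8.033
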